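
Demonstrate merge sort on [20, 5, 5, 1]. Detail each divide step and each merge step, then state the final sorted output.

Merge sort trace:

Split: [20, 5, 5, 1] -> [20, 5] and [5, 1]
  Split: [20, 5] -> [20] and [5]
  Merge: [20] + [5] -> [5, 20]
  Split: [5, 1] -> [5] and [1]
  Merge: [5] + [1] -> [1, 5]
Merge: [5, 20] + [1, 5] -> [1, 5, 5, 20]

Final sorted array: [1, 5, 5, 20]

The merge sort proceeds by recursively splitting the array and merging sorted halves.
After all merges, the sorted array is [1, 5, 5, 20].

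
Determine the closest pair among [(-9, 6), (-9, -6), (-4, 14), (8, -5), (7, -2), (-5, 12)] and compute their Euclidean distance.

Computing all pairwise distances among 6 points:

d((-9, 6), (-9, -6)) = 12.0
d((-9, 6), (-4, 14)) = 9.434
d((-9, 6), (8, -5)) = 20.2485
d((-9, 6), (7, -2)) = 17.8885
d((-9, 6), (-5, 12)) = 7.2111
d((-9, -6), (-4, 14)) = 20.6155
d((-9, -6), (8, -5)) = 17.0294
d((-9, -6), (7, -2)) = 16.4924
d((-9, -6), (-5, 12)) = 18.4391
d((-4, 14), (8, -5)) = 22.4722
d((-4, 14), (7, -2)) = 19.4165
d((-4, 14), (-5, 12)) = 2.2361 <-- minimum
d((8, -5), (7, -2)) = 3.1623
d((8, -5), (-5, 12)) = 21.4009
d((7, -2), (-5, 12)) = 18.4391

Closest pair: (-4, 14) and (-5, 12) with distance 2.2361

The closest pair is (-4, 14) and (-5, 12) with Euclidean distance 2.2361. For 6 points, brute-force pairwise comparison is shown above. For large n, the divide-and-conquer algorithm (sort by x, recurse on halves, check the dividing strip) achieves O(n log n).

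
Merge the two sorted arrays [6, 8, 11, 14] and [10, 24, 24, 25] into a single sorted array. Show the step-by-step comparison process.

Merging process:

Compare 6 vs 10: take 6 from left. Merged: [6]
Compare 8 vs 10: take 8 from left. Merged: [6, 8]
Compare 11 vs 10: take 10 from right. Merged: [6, 8, 10]
Compare 11 vs 24: take 11 from left. Merged: [6, 8, 10, 11]
Compare 14 vs 24: take 14 from left. Merged: [6, 8, 10, 11, 14]
Append remaining from right: [24, 24, 25]. Merged: [6, 8, 10, 11, 14, 24, 24, 25]

Final merged array: [6, 8, 10, 11, 14, 24, 24, 25]
Total comparisons: 5

The merged array is [6, 8, 10, 11, 14, 24, 24, 25], requiring 5 comparisons. The merge step runs in O(n) time where n is the total number of elements.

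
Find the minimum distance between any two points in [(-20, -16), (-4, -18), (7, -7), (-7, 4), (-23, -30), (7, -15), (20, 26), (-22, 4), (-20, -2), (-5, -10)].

Computing all pairwise distances among 10 points:

d((-20, -16), (-4, -18)) = 16.1245
d((-20, -16), (7, -7)) = 28.4605
d((-20, -16), (-7, 4)) = 23.8537
d((-20, -16), (-23, -30)) = 14.3178
d((-20, -16), (7, -15)) = 27.0185
d((-20, -16), (20, 26)) = 58.0
d((-20, -16), (-22, 4)) = 20.0998
d((-20, -16), (-20, -2)) = 14.0
d((-20, -16), (-5, -10)) = 16.1555
d((-4, -18), (7, -7)) = 15.5563
d((-4, -18), (-7, 4)) = 22.2036
d((-4, -18), (-23, -30)) = 22.4722
d((-4, -18), (7, -15)) = 11.4018
d((-4, -18), (20, 26)) = 50.1199
d((-4, -18), (-22, 4)) = 28.4253
d((-4, -18), (-20, -2)) = 22.6274
d((-4, -18), (-5, -10)) = 8.0623
d((7, -7), (-7, 4)) = 17.8045
d((7, -7), (-23, -30)) = 37.8021
d((7, -7), (7, -15)) = 8.0
d((7, -7), (20, 26)) = 35.4683
d((7, -7), (-22, 4)) = 31.0161
d((7, -7), (-20, -2)) = 27.4591
d((7, -7), (-5, -10)) = 12.3693
d((-7, 4), (-23, -30)) = 37.5766
d((-7, 4), (7, -15)) = 23.6008
d((-7, 4), (20, 26)) = 34.8281
d((-7, 4), (-22, 4)) = 15.0
d((-7, 4), (-20, -2)) = 14.3178
d((-7, 4), (-5, -10)) = 14.1421
d((-23, -30), (7, -15)) = 33.541
d((-23, -30), (20, 26)) = 70.6045
d((-23, -30), (-22, 4)) = 34.0147
d((-23, -30), (-20, -2)) = 28.1603
d((-23, -30), (-5, -10)) = 26.9072
d((7, -15), (20, 26)) = 43.0116
d((7, -15), (-22, 4)) = 34.6699
d((7, -15), (-20, -2)) = 29.9666
d((7, -15), (-5, -10)) = 13.0
d((20, 26), (-22, 4)) = 47.4131
d((20, 26), (-20, -2)) = 48.8262
d((20, 26), (-5, -10)) = 43.8292
d((-22, 4), (-20, -2)) = 6.3246 <-- minimum
d((-22, 4), (-5, -10)) = 22.0227
d((-20, -2), (-5, -10)) = 17.0

Closest pair: (-22, 4) and (-20, -2) with distance 6.3246

The closest pair is (-22, 4) and (-20, -2) with Euclidean distance 6.3246. For 10 points, brute-force pairwise comparison is shown above. For large n, the divide-and-conquer algorithm (sort by x, recurse on halves, check the dividing strip) achieves O(n log n).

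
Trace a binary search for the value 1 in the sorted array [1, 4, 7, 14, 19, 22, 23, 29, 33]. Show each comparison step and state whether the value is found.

Binary search for 1 in [1, 4, 7, 14, 19, 22, 23, 29, 33]:

lo=0, hi=8, mid=4, arr[mid]=19 -> 19 > 1, search left half
lo=0, hi=3, mid=1, arr[mid]=4 -> 4 > 1, search left half
lo=0, hi=0, mid=0, arr[mid]=1 -> Found target at index 0!

Binary search finds 1 at index 0 after 3 comparisons. The search repeatedly halves the search space by comparing with the middle element.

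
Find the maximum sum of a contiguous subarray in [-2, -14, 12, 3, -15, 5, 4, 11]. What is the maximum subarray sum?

Using Kadane's algorithm on [-2, -14, 12, 3, -15, 5, 4, 11]:

Scanning through the array:
Position 1 (value -14): max_ending_here = -14, max_so_far = -2
Position 2 (value 12): max_ending_here = 12, max_so_far = 12
Position 3 (value 3): max_ending_here = 15, max_so_far = 15
Position 4 (value -15): max_ending_here = 0, max_so_far = 15
Position 5 (value 5): max_ending_here = 5, max_so_far = 15
Position 6 (value 4): max_ending_here = 9, max_so_far = 15
Position 7 (value 11): max_ending_here = 20, max_so_far = 20

Maximum subarray: [12, 3, -15, 5, 4, 11]
Maximum sum: 20

The maximum subarray is [12, 3, -15, 5, 4, 11] with sum 20. This subarray runs from index 2 to index 7.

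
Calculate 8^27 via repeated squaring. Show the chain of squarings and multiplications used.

Computing 8^27 by squaring (build up from 8^1; each line after the first costs one multiplication):

8^1 = 8
8^2 = (8^1)^2 = 8^2 = 64
8^3 = 8 * 8^2 = 8 * 64 = 512
8^6 = (8^3)^2 = 512^2 = 262144
8^12 = (8^6)^2 = 262144^2 = 68719476736
8^13 = 8 * 8^12 = 8 * 68719476736 = 549755813888
8^26 = (8^13)^2 = 549755813888^2 = 302231454903657293676544
8^27 = 8 * 8^26 = 8 * 302231454903657293676544 = 2417851639229258349412352

Result: 2417851639229258349412352
Multiplications needed: 7 (7 lines after 8^1)

8^27 = 2417851639229258349412352. Using exponentiation by squaring, this requires 7 multiplications. The key idea: if the exponent is even, square the half-power; if odd, multiply by the base once.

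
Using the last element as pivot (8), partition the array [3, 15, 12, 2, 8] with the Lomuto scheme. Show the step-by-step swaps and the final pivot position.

Lomuto partition with pivot = 8:

Initial array: [3, 15, 12, 2, 8]

arr[0]=3 <= 8: swap with position 0, array becomes [3, 15, 12, 2, 8]
arr[1]=15 > 8: no swap
arr[2]=12 > 8: no swap
arr[3]=2 <= 8: swap with position 1, array becomes [3, 2, 12, 15, 8]

Place pivot at position 2: [3, 2, 8, 15, 12]
Pivot position: 2

After partitioning with pivot 8, the array becomes [3, 2, 8, 15, 12]. The pivot is placed at index 2. All elements to the left of the pivot are <= 8, and all elements to the right are > 8.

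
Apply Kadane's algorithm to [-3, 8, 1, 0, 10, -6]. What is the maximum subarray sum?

Using Kadane's algorithm on [-3, 8, 1, 0, 10, -6]:

Scanning through the array:
Position 1 (value 8): max_ending_here = 8, max_so_far = 8
Position 2 (value 1): max_ending_here = 9, max_so_far = 9
Position 3 (value 0): max_ending_here = 9, max_so_far = 9
Position 4 (value 10): max_ending_here = 19, max_so_far = 19
Position 5 (value -6): max_ending_here = 13, max_so_far = 19

Maximum subarray: [8, 1, 0, 10]
Maximum sum: 19

The maximum subarray is [8, 1, 0, 10] with sum 19. This subarray runs from index 1 to index 4.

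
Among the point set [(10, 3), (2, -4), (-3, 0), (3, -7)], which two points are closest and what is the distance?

Computing all pairwise distances among 4 points:

d((10, 3), (2, -4)) = 10.6301
d((10, 3), (-3, 0)) = 13.3417
d((10, 3), (3, -7)) = 12.2066
d((2, -4), (-3, 0)) = 6.4031
d((2, -4), (3, -7)) = 3.1623 <-- minimum
d((-3, 0), (3, -7)) = 9.2195

Closest pair: (2, -4) and (3, -7) with distance 3.1623

The closest pair is (2, -4) and (3, -7) with Euclidean distance 3.1623. For 4 points, brute-force pairwise comparison is shown above. For large n, the divide-and-conquer algorithm (sort by x, recurse on halves, check the dividing strip) achieves O(n log n).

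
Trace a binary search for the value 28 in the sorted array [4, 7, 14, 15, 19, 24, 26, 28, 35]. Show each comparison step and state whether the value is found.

Binary search for 28 in [4, 7, 14, 15, 19, 24, 26, 28, 35]:

lo=0, hi=8, mid=4, arr[mid]=19 -> 19 < 28, search right half
lo=5, hi=8, mid=6, arr[mid]=26 -> 26 < 28, search right half
lo=7, hi=8, mid=7, arr[mid]=28 -> Found target at index 7!

Binary search finds 28 at index 7 after 3 comparisons. The search repeatedly halves the search space by comparing with the middle element.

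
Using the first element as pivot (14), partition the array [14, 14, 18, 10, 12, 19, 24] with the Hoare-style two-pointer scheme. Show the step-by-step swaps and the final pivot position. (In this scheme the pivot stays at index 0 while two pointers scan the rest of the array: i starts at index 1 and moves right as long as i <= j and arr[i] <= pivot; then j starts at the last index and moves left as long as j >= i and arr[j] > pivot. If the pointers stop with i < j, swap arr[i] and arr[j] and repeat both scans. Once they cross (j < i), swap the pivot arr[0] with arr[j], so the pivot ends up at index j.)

Hoare-style two-pointer partition with pivot = 14:

Initial array: [14, 14, 18, 10, 12, 19, 24]

Pointers start at i = 1, j = 6.
i stops at index 2 (arr[2]=18 > 14), j stops at index 4 (arr[4]=12 <= 14): swap arr[2] and arr[4], array becomes [14, 14, 12, 10, 18, 19, 24]
i ends at 4, j ends at 3: the pointers have crossed (j < i), so scanning stops.

Swap pivot arr[0] with arr[3] to place pivot at position 3: [10, 14, 12, 14, 18, 19, 24]
Pivot position: 3

After partitioning with pivot 14, the array becomes [10, 14, 12, 14, 18, 19, 24]. The pivot is placed at index 3. All elements to the left of the pivot are <= 14, and all elements to the right are > 14.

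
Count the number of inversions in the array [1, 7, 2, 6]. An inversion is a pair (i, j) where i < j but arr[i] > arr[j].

Finding inversions in [1, 7, 2, 6]:

(1, 2): arr[1]=7 > arr[2]=2
(1, 3): arr[1]=7 > arr[3]=6

Total inversions: 2

The array has 2 inversion(s): (1,2), (1,3). Each pair (i,j) satisfies i < j and arr[i] > arr[j].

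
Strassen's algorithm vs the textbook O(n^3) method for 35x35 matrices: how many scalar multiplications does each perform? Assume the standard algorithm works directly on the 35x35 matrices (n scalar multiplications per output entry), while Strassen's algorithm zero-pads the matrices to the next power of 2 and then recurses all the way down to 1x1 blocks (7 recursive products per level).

Matrix multiplication for 35x35 matrices:

Strassen's algorithm requires power-of-2 dimensions. Pad 35x35 to 64x64 (next power of 2).

Standard algorithm: 35^3 = 42875 multiplications
Strassen's algorithm: 7^(log2(64)) = 7^6 = 117649 multiplications
Difference: 42875 - 117649 = -74774 (Strassen uses MORE here due to padding overhead — for small or just-over-power-of-2 n, padding can outweigh the per-level savings)

Standard: 42875 multiplications (35^3). Strassen: 117649 multiplications (7^6, after padding to 64x64). Strassen reduces 8 recursive multiplications to 7 at each level.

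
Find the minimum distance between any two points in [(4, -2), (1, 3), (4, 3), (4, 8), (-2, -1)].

Computing all pairwise distances among 5 points:

d((4, -2), (1, 3)) = 5.831
d((4, -2), (4, 3)) = 5.0
d((4, -2), (4, 8)) = 10.0
d((4, -2), (-2, -1)) = 6.0828
d((1, 3), (4, 3)) = 3.0 <-- minimum
d((1, 3), (4, 8)) = 5.831
d((1, 3), (-2, -1)) = 5.0
d((4, 3), (4, 8)) = 5.0
d((4, 3), (-2, -1)) = 7.2111
d((4, 8), (-2, -1)) = 10.8167

Closest pair: (1, 3) and (4, 3) with distance 3.0

The closest pair is (1, 3) and (4, 3) with Euclidean distance 3.0. For 5 points, brute-force pairwise comparison is shown above. For large n, the divide-and-conquer algorithm (sort by x, recurse on halves, check the dividing strip) achieves O(n log n).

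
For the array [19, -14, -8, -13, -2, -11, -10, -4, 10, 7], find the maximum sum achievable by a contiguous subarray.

Using Kadane's algorithm on [19, -14, -8, -13, -2, -11, -10, -4, 10, 7]:

Scanning through the array:
Position 1 (value -14): max_ending_here = 5, max_so_far = 19
Position 2 (value -8): max_ending_here = -3, max_so_far = 19
Position 3 (value -13): max_ending_here = -13, max_so_far = 19
Position 4 (value -2): max_ending_here = -2, max_so_far = 19
Position 5 (value -11): max_ending_here = -11, max_so_far = 19
Position 6 (value -10): max_ending_here = -10, max_so_far = 19
Position 7 (value -4): max_ending_here = -4, max_so_far = 19
Position 8 (value 10): max_ending_here = 10, max_so_far = 19
Position 9 (value 7): max_ending_here = 17, max_so_far = 19

Maximum subarray: [19]
Maximum sum: 19

The maximum subarray is [19] with sum 19. This subarray runs from index 0 to index 0.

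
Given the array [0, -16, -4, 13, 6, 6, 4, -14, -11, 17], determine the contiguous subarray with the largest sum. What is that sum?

Using Kadane's algorithm on [0, -16, -4, 13, 6, 6, 4, -14, -11, 17]:

Scanning through the array:
Position 1 (value -16): max_ending_here = -16, max_so_far = 0
Position 2 (value -4): max_ending_here = -4, max_so_far = 0
Position 3 (value 13): max_ending_here = 13, max_so_far = 13
Position 4 (value 6): max_ending_here = 19, max_so_far = 19
Position 5 (value 6): max_ending_here = 25, max_so_far = 25
Position 6 (value 4): max_ending_here = 29, max_so_far = 29
Position 7 (value -14): max_ending_here = 15, max_so_far = 29
Position 8 (value -11): max_ending_here = 4, max_so_far = 29
Position 9 (value 17): max_ending_here = 21, max_so_far = 29

Maximum subarray: [13, 6, 6, 4]
Maximum sum: 29

The maximum subarray is [13, 6, 6, 4] with sum 29. This subarray runs from index 3 to index 6.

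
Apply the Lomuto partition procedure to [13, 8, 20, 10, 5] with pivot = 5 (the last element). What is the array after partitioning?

Lomuto partition with pivot = 5:

Initial array: [13, 8, 20, 10, 5]

arr[0]=13 > 5: no swap
arr[1]=8 > 5: no swap
arr[2]=20 > 5: no swap
arr[3]=10 > 5: no swap

Place pivot at position 0: [5, 8, 20, 10, 13]
Pivot position: 0

After partitioning with pivot 5, the array becomes [5, 8, 20, 10, 13]. The pivot is placed at index 0. All elements to the left of the pivot are <= 5, and all elements to the right are > 5.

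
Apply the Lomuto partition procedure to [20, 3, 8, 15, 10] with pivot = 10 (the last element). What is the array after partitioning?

Lomuto partition with pivot = 10:

Initial array: [20, 3, 8, 15, 10]

arr[0]=20 > 10: no swap
arr[1]=3 <= 10: swap with position 0, array becomes [3, 20, 8, 15, 10]
arr[2]=8 <= 10: swap with position 1, array becomes [3, 8, 20, 15, 10]
arr[3]=15 > 10: no swap

Place pivot at position 2: [3, 8, 10, 15, 20]
Pivot position: 2

After partitioning with pivot 10, the array becomes [3, 8, 10, 15, 20]. The pivot is placed at index 2. All elements to the left of the pivot are <= 10, and all elements to the right are > 10.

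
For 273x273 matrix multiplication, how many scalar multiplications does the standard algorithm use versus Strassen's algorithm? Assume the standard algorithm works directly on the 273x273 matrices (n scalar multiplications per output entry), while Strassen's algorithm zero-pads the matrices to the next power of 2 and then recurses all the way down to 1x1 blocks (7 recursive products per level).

Matrix multiplication for 273x273 matrices:

Strassen's algorithm requires power-of-2 dimensions. Pad 273x273 to 512x512 (next power of 2).

Standard algorithm: 273^3 = 20346417 multiplications
Strassen's algorithm: 7^(log2(512)) = 7^9 = 40353607 multiplications
Difference: 20346417 - 40353607 = -20007190 (Strassen uses MORE here due to padding overhead — for small or just-over-power-of-2 n, padding can outweigh the per-level savings)

Standard: 20346417 multiplications (273^3). Strassen: 40353607 multiplications (7^9, after padding to 512x512). Strassen reduces 8 recursive multiplications to 7 at each level.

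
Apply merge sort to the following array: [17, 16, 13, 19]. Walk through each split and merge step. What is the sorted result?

Merge sort trace:

Split: [17, 16, 13, 19] -> [17, 16] and [13, 19]
  Split: [17, 16] -> [17] and [16]
  Merge: [17] + [16] -> [16, 17]
  Split: [13, 19] -> [13] and [19]
  Merge: [13] + [19] -> [13, 19]
Merge: [16, 17] + [13, 19] -> [13, 16, 17, 19]

Final sorted array: [13, 16, 17, 19]

The merge sort proceeds by recursively splitting the array and merging sorted halves.
After all merges, the sorted array is [13, 16, 17, 19].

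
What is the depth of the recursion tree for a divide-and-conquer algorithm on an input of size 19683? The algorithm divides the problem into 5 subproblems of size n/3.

For divide and conquer with division factor 3:

Problem sizes at each level:
Level 0: 19683
Level 1: 6561
Level 2: 2187
Level 3: 729
Level 4: 243
Level 5: 81
Level 6: 27
Level 7: 9
Level 8: 3
Level 9: 1

The root is level 0 and the size-1 base case is level 9 (the tree spans levels 0 through 9, i.e. 10 levels counting the root), so the depth is the number of divisions: log_3(19683) = 9

The recursion tree depth is log_3(19683) = 9. At each level, the problem size is divided by 3, so it takes 9 divisions to reduce to a base case of size 1. The algorithm makes 5 recursive calls at each level.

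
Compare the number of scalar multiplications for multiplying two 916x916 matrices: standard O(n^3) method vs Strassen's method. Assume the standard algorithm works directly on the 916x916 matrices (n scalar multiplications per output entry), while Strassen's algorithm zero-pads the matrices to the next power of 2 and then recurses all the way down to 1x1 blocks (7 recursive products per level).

Matrix multiplication for 916x916 matrices:

Strassen's algorithm requires power-of-2 dimensions. Pad 916x916 to 1024x1024 (next power of 2).

Standard algorithm: 916^3 = 768575296 multiplications
Strassen's algorithm: 7^(log2(1024)) = 7^10 = 282475249 multiplications
Savings: 768575296 - 282475249 = 486100047 multiplications

Standard: 768575296 multiplications (916^3). Strassen: 282475249 multiplications (7^10, after padding to 1024x1024). Strassen reduces 8 recursive multiplications to 7 at each level.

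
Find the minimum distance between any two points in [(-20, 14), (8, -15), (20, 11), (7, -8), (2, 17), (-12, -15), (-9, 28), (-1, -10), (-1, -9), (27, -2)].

Computing all pairwise distances among 10 points:

d((-20, 14), (8, -15)) = 40.3113
d((-20, 14), (20, 11)) = 40.1123
d((-20, 14), (7, -8)) = 34.8281
d((-20, 14), (2, 17)) = 22.2036
d((-20, 14), (-12, -15)) = 30.0832
d((-20, 14), (-9, 28)) = 17.8045
d((-20, 14), (-1, -10)) = 30.6105
d((-20, 14), (-1, -9)) = 29.8329
d((-20, 14), (27, -2)) = 49.6488
d((8, -15), (20, 11)) = 28.6356
d((8, -15), (7, -8)) = 7.0711
d((8, -15), (2, 17)) = 32.5576
d((8, -15), (-12, -15)) = 20.0
d((8, -15), (-9, 28)) = 46.2385
d((8, -15), (-1, -10)) = 10.2956
d((8, -15), (-1, -9)) = 10.8167
d((8, -15), (27, -2)) = 23.0217
d((20, 11), (7, -8)) = 23.0217
d((20, 11), (2, 17)) = 18.9737
d((20, 11), (-12, -15)) = 41.2311
d((20, 11), (-9, 28)) = 33.6155
d((20, 11), (-1, -10)) = 29.6985
d((20, 11), (-1, -9)) = 29.0
d((20, 11), (27, -2)) = 14.7648
d((7, -8), (2, 17)) = 25.4951
d((7, -8), (-12, -15)) = 20.2485
d((7, -8), (-9, 28)) = 39.3954
d((7, -8), (-1, -10)) = 8.2462
d((7, -8), (-1, -9)) = 8.0623
d((7, -8), (27, -2)) = 20.8806
d((2, 17), (-12, -15)) = 34.9285
d((2, 17), (-9, 28)) = 15.5563
d((2, 17), (-1, -10)) = 27.1662
d((2, 17), (-1, -9)) = 26.1725
d((2, 17), (27, -2)) = 31.4006
d((-12, -15), (-9, 28)) = 43.1045
d((-12, -15), (-1, -10)) = 12.083
d((-12, -15), (-1, -9)) = 12.53
d((-12, -15), (27, -2)) = 41.1096
d((-9, 28), (-1, -10)) = 38.833
d((-9, 28), (-1, -9)) = 37.855
d((-9, 28), (27, -2)) = 46.8615
d((-1, -10), (-1, -9)) = 1.0 <-- minimum
d((-1, -10), (27, -2)) = 29.1204
d((-1, -9), (27, -2)) = 28.8617

Closest pair: (-1, -10) and (-1, -9) with distance 1.0

The closest pair is (-1, -10) and (-1, -9) with Euclidean distance 1.0. For 10 points, brute-force pairwise comparison is shown above. For large n, the divide-and-conquer algorithm (sort by x, recurse on halves, check the dividing strip) achieves O(n log n).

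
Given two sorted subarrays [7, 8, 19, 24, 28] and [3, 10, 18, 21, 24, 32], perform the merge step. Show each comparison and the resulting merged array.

Merging process:

Compare 7 vs 3: take 3 from right. Merged: [3]
Compare 7 vs 10: take 7 from left. Merged: [3, 7]
Compare 8 vs 10: take 8 from left. Merged: [3, 7, 8]
Compare 19 vs 10: take 10 from right. Merged: [3, 7, 8, 10]
Compare 19 vs 18: take 18 from right. Merged: [3, 7, 8, 10, 18]
Compare 19 vs 21: take 19 from left. Merged: [3, 7, 8, 10, 18, 19]
Compare 24 vs 21: take 21 from right. Merged: [3, 7, 8, 10, 18, 19, 21]
Compare 24 vs 24: take 24 from left. Merged: [3, 7, 8, 10, 18, 19, 21, 24]
Compare 28 vs 24: take 24 from right. Merged: [3, 7, 8, 10, 18, 19, 21, 24, 24]
Compare 28 vs 32: take 28 from left. Merged: [3, 7, 8, 10, 18, 19, 21, 24, 24, 28]
Append remaining from right: [32]. Merged: [3, 7, 8, 10, 18, 19, 21, 24, 24, 28, 32]

Final merged array: [3, 7, 8, 10, 18, 19, 21, 24, 24, 28, 32]
Total comparisons: 10

The merged array is [3, 7, 8, 10, 18, 19, 21, 24, 24, 28, 32], requiring 10 comparisons. The merge step runs in O(n) time where n is the total number of elements.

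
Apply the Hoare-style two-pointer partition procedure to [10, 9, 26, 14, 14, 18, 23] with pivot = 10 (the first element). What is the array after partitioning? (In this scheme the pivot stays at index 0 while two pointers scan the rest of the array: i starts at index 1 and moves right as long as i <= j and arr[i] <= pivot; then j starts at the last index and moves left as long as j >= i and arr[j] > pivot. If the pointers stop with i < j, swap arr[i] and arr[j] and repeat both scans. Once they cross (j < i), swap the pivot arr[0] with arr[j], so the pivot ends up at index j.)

Hoare-style two-pointer partition with pivot = 10:

Initial array: [10, 9, 26, 14, 14, 18, 23]

Pointers start at i = 1, j = 6.
i ends at 2, j ends at 1: the pointers have crossed (j < i), so scanning stops.

Swap pivot arr[0] with arr[1] to place pivot at position 1: [9, 10, 26, 14, 14, 18, 23]
Pivot position: 1

After partitioning with pivot 10, the array becomes [9, 10, 26, 14, 14, 18, 23]. The pivot is placed at index 1. All elements to the left of the pivot are <= 10, and all elements to the right are > 10.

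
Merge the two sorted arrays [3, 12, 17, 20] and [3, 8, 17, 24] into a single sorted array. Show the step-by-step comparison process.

Merging process:

Compare 3 vs 3: take 3 from left. Merged: [3]
Compare 12 vs 3: take 3 from right. Merged: [3, 3]
Compare 12 vs 8: take 8 from right. Merged: [3, 3, 8]
Compare 12 vs 17: take 12 from left. Merged: [3, 3, 8, 12]
Compare 17 vs 17: take 17 from left. Merged: [3, 3, 8, 12, 17]
Compare 20 vs 17: take 17 from right. Merged: [3, 3, 8, 12, 17, 17]
Compare 20 vs 24: take 20 from left. Merged: [3, 3, 8, 12, 17, 17, 20]
Append remaining from right: [24]. Merged: [3, 3, 8, 12, 17, 17, 20, 24]

Final merged array: [3, 3, 8, 12, 17, 17, 20, 24]
Total comparisons: 7

The merged array is [3, 3, 8, 12, 17, 17, 20, 24], requiring 7 comparisons. The merge step runs in O(n) time where n is the total number of elements.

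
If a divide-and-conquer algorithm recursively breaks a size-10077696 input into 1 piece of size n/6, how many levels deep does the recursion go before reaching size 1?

For divide and conquer with division factor 6:

Problem sizes at each level:
Level 0: 10077696
Level 1: 1679616
Level 2: 279936
Level 3: 46656
Level 4: 7776
Level 5: 1296
Level 6: 216
Level 7: 36
Level 8: 6
Level 9: 1

The root is level 0 and the size-1 base case is level 9 (the tree spans levels 0 through 9, i.e. 10 levels counting the root), so the depth is the number of divisions: log_6(10077696) = 9

The recursion tree depth is log_6(10077696) = 9. At each level, the problem size is divided by 6, so it takes 9 divisions to reduce to a base case of size 1. The algorithm makes 1 recursive call at each level.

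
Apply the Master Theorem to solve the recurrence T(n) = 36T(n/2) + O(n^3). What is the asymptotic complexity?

Master Theorem for T(n) = 36T(n/2) + O(n^3):

a = 36, b = 2, c = 3
log_b(a) = log_2(36) = 5.1699

Case 1: c = 3 < log_2(36) = 5.1699
T(n) = O(n^(log_2 36))

For T(n) = 36T(n/2) + O(n^3): log_2(36) = 5.1699. This is Case 1 of the Master Theorem (c < log_b(a), work dominated by leaves), giving O(n^(log_2 36)).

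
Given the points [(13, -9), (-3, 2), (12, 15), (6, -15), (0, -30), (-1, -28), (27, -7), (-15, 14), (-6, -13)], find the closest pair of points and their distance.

Computing all pairwise distances among 9 points:

d((13, -9), (-3, 2)) = 19.4165
d((13, -9), (12, 15)) = 24.0208
d((13, -9), (6, -15)) = 9.2195
d((13, -9), (0, -30)) = 24.6982
d((13, -9), (-1, -28)) = 23.6008
d((13, -9), (27, -7)) = 14.1421
d((13, -9), (-15, 14)) = 36.2353
d((13, -9), (-6, -13)) = 19.4165
d((-3, 2), (12, 15)) = 19.8494
d((-3, 2), (6, -15)) = 19.2354
d((-3, 2), (0, -30)) = 32.1403
d((-3, 2), (-1, -28)) = 30.0666
d((-3, 2), (27, -7)) = 31.3209
d((-3, 2), (-15, 14)) = 16.9706
d((-3, 2), (-6, -13)) = 15.2971
d((12, 15), (6, -15)) = 30.5941
d((12, 15), (0, -30)) = 46.5725
d((12, 15), (-1, -28)) = 44.9222
d((12, 15), (27, -7)) = 26.6271
d((12, 15), (-15, 14)) = 27.0185
d((12, 15), (-6, -13)) = 33.2866
d((6, -15), (0, -30)) = 16.1555
d((6, -15), (-1, -28)) = 14.7648
d((6, -15), (27, -7)) = 22.4722
d((6, -15), (-15, 14)) = 35.805
d((6, -15), (-6, -13)) = 12.1655
d((0, -30), (-1, -28)) = 2.2361 <-- minimum
d((0, -30), (27, -7)) = 35.4683
d((0, -30), (-15, 14)) = 46.4866
d((0, -30), (-6, -13)) = 18.0278
d((-1, -28), (27, -7)) = 35.0
d((-1, -28), (-15, 14)) = 44.2719
d((-1, -28), (-6, -13)) = 15.8114
d((27, -7), (-15, 14)) = 46.9574
d((27, -7), (-6, -13)) = 33.541
d((-15, 14), (-6, -13)) = 28.4605

Closest pair: (0, -30) and (-1, -28) with distance 2.2361

The closest pair is (0, -30) and (-1, -28) with Euclidean distance 2.2361. For 9 points, brute-force pairwise comparison is shown above. For large n, the divide-and-conquer algorithm (sort by x, recurse on halves, check the dividing strip) achieves O(n log n).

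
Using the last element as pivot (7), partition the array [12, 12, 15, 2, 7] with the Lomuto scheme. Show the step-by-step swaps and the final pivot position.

Lomuto partition with pivot = 7:

Initial array: [12, 12, 15, 2, 7]

arr[0]=12 > 7: no swap
arr[1]=12 > 7: no swap
arr[2]=15 > 7: no swap
arr[3]=2 <= 7: swap with position 0, array becomes [2, 12, 15, 12, 7]

Place pivot at position 1: [2, 7, 15, 12, 12]
Pivot position: 1

After partitioning with pivot 7, the array becomes [2, 7, 15, 12, 12]. The pivot is placed at index 1. All elements to the left of the pivot are <= 7, and all elements to the right are > 7.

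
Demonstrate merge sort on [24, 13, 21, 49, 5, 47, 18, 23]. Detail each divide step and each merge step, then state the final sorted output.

Merge sort trace:

Split: [24, 13, 21, 49, 5, 47, 18, 23] -> [24, 13, 21, 49] and [5, 47, 18, 23]
  Split: [24, 13, 21, 49] -> [24, 13] and [21, 49]
    Split: [24, 13] -> [24] and [13]
    Merge: [24] + [13] -> [13, 24]
    Split: [21, 49] -> [21] and [49]
    Merge: [21] + [49] -> [21, 49]
  Merge: [13, 24] + [21, 49] -> [13, 21, 24, 49]
  Split: [5, 47, 18, 23] -> [5, 47] and [18, 23]
    Split: [5, 47] -> [5] and [47]
    Merge: [5] + [47] -> [5, 47]
    Split: [18, 23] -> [18] and [23]
    Merge: [18] + [23] -> [18, 23]
  Merge: [5, 47] + [18, 23] -> [5, 18, 23, 47]
Merge: [13, 21, 24, 49] + [5, 18, 23, 47] -> [5, 13, 18, 21, 23, 24, 47, 49]

Final sorted array: [5, 13, 18, 21, 23, 24, 47, 49]

The merge sort proceeds by recursively splitting the array and merging sorted halves.
After all merges, the sorted array is [5, 13, 18, 21, 23, 24, 47, 49].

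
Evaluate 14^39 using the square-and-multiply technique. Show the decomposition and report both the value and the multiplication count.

Computing 14^39 by squaring (build up from 14^1; each line after the first costs one multiplication):

14^1 = 14
14^2 = (14^1)^2 = 14^2 = 196
14^4 = (14^2)^2 = 196^2 = 38416
14^8 = (14^4)^2 = 38416^2 = 1475789056
14^9 = 14 * 14^8 = 14 * 1475789056 = 20661046784
14^18 = (14^9)^2 = 20661046784^2 = 426878854210636742656
14^19 = 14 * 14^18 = 14 * 426878854210636742656 = 5976303958948914397184
14^38 = (14^19)^2 = 5976303958948914397184^2 = 35716209009748467500288285041727074107129856
14^39 = 14 * 14^38 = 14 * 35716209009748467500288285041727074107129856 = 500026926136478545004035990584179037499817984

Result: 500026926136478545004035990584179037499817984
Multiplications needed: 8 (8 lines after 14^1)

14^39 = 500026926136478545004035990584179037499817984. Using exponentiation by squaring, this requires 8 multiplications. The key idea: if the exponent is even, square the half-power; if odd, multiply by the base once.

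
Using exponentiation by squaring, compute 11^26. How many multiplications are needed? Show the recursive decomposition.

Computing 11^26 by squaring (build up from 11^1; each line after the first costs one multiplication):

11^1 = 11
11^2 = (11^1)^2 = 11^2 = 121
11^3 = 11 * 11^2 = 11 * 121 = 1331
11^6 = (11^3)^2 = 1331^2 = 1771561
11^12 = (11^6)^2 = 1771561^2 = 3138428376721
11^13 = 11 * 11^12 = 11 * 3138428376721 = 34522712143931
11^26 = (11^13)^2 = 34522712143931^2 = 1191817653772720942460132761

Result: 1191817653772720942460132761
Multiplications needed: 6 (6 lines after 11^1)

11^26 = 1191817653772720942460132761. Using exponentiation by squaring, this requires 6 multiplications. The key idea: if the exponent is even, square the half-power; if odd, multiply by the base once.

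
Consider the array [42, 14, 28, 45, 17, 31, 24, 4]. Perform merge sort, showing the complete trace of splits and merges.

Merge sort trace:

Split: [42, 14, 28, 45, 17, 31, 24, 4] -> [42, 14, 28, 45] and [17, 31, 24, 4]
  Split: [42, 14, 28, 45] -> [42, 14] and [28, 45]
    Split: [42, 14] -> [42] and [14]
    Merge: [42] + [14] -> [14, 42]
    Split: [28, 45] -> [28] and [45]
    Merge: [28] + [45] -> [28, 45]
  Merge: [14, 42] + [28, 45] -> [14, 28, 42, 45]
  Split: [17, 31, 24, 4] -> [17, 31] and [24, 4]
    Split: [17, 31] -> [17] and [31]
    Merge: [17] + [31] -> [17, 31]
    Split: [24, 4] -> [24] and [4]
    Merge: [24] + [4] -> [4, 24]
  Merge: [17, 31] + [4, 24] -> [4, 17, 24, 31]
Merge: [14, 28, 42, 45] + [4, 17, 24, 31] -> [4, 14, 17, 24, 28, 31, 42, 45]

Final sorted array: [4, 14, 17, 24, 28, 31, 42, 45]

The merge sort proceeds by recursively splitting the array and merging sorted halves.
After all merges, the sorted array is [4, 14, 17, 24, 28, 31, 42, 45].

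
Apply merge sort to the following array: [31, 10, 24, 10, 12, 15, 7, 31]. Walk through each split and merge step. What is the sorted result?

Merge sort trace:

Split: [31, 10, 24, 10, 12, 15, 7, 31] -> [31, 10, 24, 10] and [12, 15, 7, 31]
  Split: [31, 10, 24, 10] -> [31, 10] and [24, 10]
    Split: [31, 10] -> [31] and [10]
    Merge: [31] + [10] -> [10, 31]
    Split: [24, 10] -> [24] and [10]
    Merge: [24] + [10] -> [10, 24]
  Merge: [10, 31] + [10, 24] -> [10, 10, 24, 31]
  Split: [12, 15, 7, 31] -> [12, 15] and [7, 31]
    Split: [12, 15] -> [12] and [15]
    Merge: [12] + [15] -> [12, 15]
    Split: [7, 31] -> [7] and [31]
    Merge: [7] + [31] -> [7, 31]
  Merge: [12, 15] + [7, 31] -> [7, 12, 15, 31]
Merge: [10, 10, 24, 31] + [7, 12, 15, 31] -> [7, 10, 10, 12, 15, 24, 31, 31]

Final sorted array: [7, 10, 10, 12, 15, 24, 31, 31]

The merge sort proceeds by recursively splitting the array and merging sorted halves.
After all merges, the sorted array is [7, 10, 10, 12, 15, 24, 31, 31].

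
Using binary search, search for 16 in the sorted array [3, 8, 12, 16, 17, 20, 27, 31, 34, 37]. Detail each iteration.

Binary search for 16 in [3, 8, 12, 16, 17, 20, 27, 31, 34, 37]:

lo=0, hi=9, mid=4, arr[mid]=17 -> 17 > 16, search left half
lo=0, hi=3, mid=1, arr[mid]=8 -> 8 < 16, search right half
lo=2, hi=3, mid=2, arr[mid]=12 -> 12 < 16, search right half
lo=3, hi=3, mid=3, arr[mid]=16 -> Found target at index 3!

Binary search finds 16 at index 3 after 4 comparisons. The search repeatedly halves the search space by comparing with the middle element.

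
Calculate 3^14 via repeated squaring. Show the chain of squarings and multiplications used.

Computing 3^14 by squaring (build up from 3^1; each line after the first costs one multiplication):

3^1 = 3
3^2 = (3^1)^2 = 3^2 = 9
3^3 = 3 * 3^2 = 3 * 9 = 27
3^6 = (3^3)^2 = 27^2 = 729
3^7 = 3 * 3^6 = 3 * 729 = 2187
3^14 = (3^7)^2 = 2187^2 = 4782969

Result: 4782969
Multiplications needed: 5 (5 lines after 3^1)

3^14 = 4782969. Using exponentiation by squaring, this requires 5 multiplications. The key idea: if the exponent is even, square the half-power; if odd, multiply by the base once.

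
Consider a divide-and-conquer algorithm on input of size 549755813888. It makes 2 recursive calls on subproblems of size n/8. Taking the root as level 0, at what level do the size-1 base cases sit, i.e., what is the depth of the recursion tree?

For divide and conquer with division factor 8:

Problem sizes at each level:
Level 0: 549755813888
Level 1: 68719476736
Level 2: 8589934592
Level 3: 1073741824
Level 4: 134217728
Level 5: 16777216
Level 6: 2097152
Level 7: 262144
Level 8: 32768
Level 9: 4096
Level 10: 512
Level 11: 64
Level 12: 8
Level 13: 1

The root is level 0 and the size-1 base case is level 13 (the tree spans levels 0 through 13, i.e. 14 levels counting the root), so the depth is the number of divisions: log_8(549755813888) = 13

The recursion tree depth is log_8(549755813888) = 13. At each level, the problem size is divided by 8, so it takes 13 divisions to reduce to a base case of size 1. The algorithm makes 2 recursive calls at each level.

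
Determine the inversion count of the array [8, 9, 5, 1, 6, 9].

Finding inversions in [8, 9, 5, 1, 6, 9]:

(0, 2): arr[0]=8 > arr[2]=5
(0, 3): arr[0]=8 > arr[3]=1
(0, 4): arr[0]=8 > arr[4]=6
(1, 2): arr[1]=9 > arr[2]=5
(1, 3): arr[1]=9 > arr[3]=1
(1, 4): arr[1]=9 > arr[4]=6
(2, 3): arr[2]=5 > arr[3]=1

Total inversions: 7

The array has 7 inversion(s): (0,2), (0,3), (0,4), (1,2), (1,3), (1,4), (2,3). Each pair (i,j) satisfies i < j and arr[i] > arr[j].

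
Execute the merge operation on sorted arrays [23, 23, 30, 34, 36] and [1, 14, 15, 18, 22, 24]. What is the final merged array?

Merging process:

Compare 23 vs 1: take 1 from right. Merged: [1]
Compare 23 vs 14: take 14 from right. Merged: [1, 14]
Compare 23 vs 15: take 15 from right. Merged: [1, 14, 15]
Compare 23 vs 18: take 18 from right. Merged: [1, 14, 15, 18]
Compare 23 vs 22: take 22 from right. Merged: [1, 14, 15, 18, 22]
Compare 23 vs 24: take 23 from left. Merged: [1, 14, 15, 18, 22, 23]
Compare 23 vs 24: take 23 from left. Merged: [1, 14, 15, 18, 22, 23, 23]
Compare 30 vs 24: take 24 from right. Merged: [1, 14, 15, 18, 22, 23, 23, 24]
Append remaining from left: [30, 34, 36]. Merged: [1, 14, 15, 18, 22, 23, 23, 24, 30, 34, 36]

Final merged array: [1, 14, 15, 18, 22, 23, 23, 24, 30, 34, 36]
Total comparisons: 8

The merged array is [1, 14, 15, 18, 22, 23, 23, 24, 30, 34, 36], requiring 8 comparisons. The merge step runs in O(n) time where n is the total number of elements.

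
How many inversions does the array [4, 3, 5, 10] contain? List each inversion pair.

Finding inversions in [4, 3, 5, 10]:

(0, 1): arr[0]=4 > arr[1]=3

Total inversions: 1

The array has 1 inversion(s): (0,1). Each pair (i,j) satisfies i < j and arr[i] > arr[j].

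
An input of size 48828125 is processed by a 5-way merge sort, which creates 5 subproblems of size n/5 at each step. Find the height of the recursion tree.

For divide and conquer with division factor 5:

Problem sizes at each level:
Level 0: 48828125
Level 1: 9765625
Level 2: 1953125
Level 3: 390625
Level 4: 78125
Level 5: 15625
Level 6: 3125
Level 7: 625
Level 8: 125
Level 9: 25
Level 10: 5
Level 11: 1

The root is level 0 and the size-1 base case is level 11 (the tree spans levels 0 through 11, i.e. 12 levels counting the root), so the depth is the number of divisions: log_5(48828125) = 11

The recursion tree depth is log_5(48828125) = 11. At each level, the problem size is divided by 5, so it takes 11 divisions to reduce to a base case of size 1. The algorithm makes 5 recursive calls at each level.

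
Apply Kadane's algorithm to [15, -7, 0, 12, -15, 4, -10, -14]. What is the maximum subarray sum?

Using Kadane's algorithm on [15, -7, 0, 12, -15, 4, -10, -14]:

Scanning through the array:
Position 1 (value -7): max_ending_here = 8, max_so_far = 15
Position 2 (value 0): max_ending_here = 8, max_so_far = 15
Position 3 (value 12): max_ending_here = 20, max_so_far = 20
Position 4 (value -15): max_ending_here = 5, max_so_far = 20
Position 5 (value 4): max_ending_here = 9, max_so_far = 20
Position 6 (value -10): max_ending_here = -1, max_so_far = 20
Position 7 (value -14): max_ending_here = -14, max_so_far = 20

Maximum subarray: [15, -7, 0, 12]
Maximum sum: 20

The maximum subarray is [15, -7, 0, 12] with sum 20. This subarray runs from index 0 to index 3.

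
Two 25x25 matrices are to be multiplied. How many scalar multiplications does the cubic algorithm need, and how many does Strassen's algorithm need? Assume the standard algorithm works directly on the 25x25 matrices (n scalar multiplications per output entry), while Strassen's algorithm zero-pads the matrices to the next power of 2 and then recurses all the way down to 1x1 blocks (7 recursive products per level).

Matrix multiplication for 25x25 matrices:

Strassen's algorithm requires power-of-2 dimensions. Pad 25x25 to 32x32 (next power of 2).

Standard algorithm: 25^3 = 15625 multiplications
Strassen's algorithm: 7^(log2(32)) = 7^5 = 16807 multiplications
Difference: 15625 - 16807 = -1182 (Strassen uses MORE here due to padding overhead — for small or just-over-power-of-2 n, padding can outweigh the per-level savings)

Standard: 15625 multiplications (25^3). Strassen: 16807 multiplications (7^5, after padding to 32x32). Strassen reduces 8 recursive multiplications to 7 at each level.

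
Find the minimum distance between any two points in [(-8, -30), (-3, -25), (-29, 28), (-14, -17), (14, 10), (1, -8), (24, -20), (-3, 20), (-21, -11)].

Computing all pairwise distances among 9 points:

d((-8, -30), (-3, -25)) = 7.0711 <-- minimum
d((-8, -30), (-29, 28)) = 61.6847
d((-8, -30), (-14, -17)) = 14.3178
d((-8, -30), (14, 10)) = 45.6508
d((-8, -30), (1, -8)) = 23.7697
d((-8, -30), (24, -20)) = 33.5261
d((-8, -30), (-3, 20)) = 50.2494
d((-8, -30), (-21, -11)) = 23.0217
d((-3, -25), (-29, 28)) = 59.0339
d((-3, -25), (-14, -17)) = 13.6015
d((-3, -25), (14, 10)) = 38.9102
d((-3, -25), (1, -8)) = 17.4642
d((-3, -25), (24, -20)) = 27.4591
d((-3, -25), (-3, 20)) = 45.0
d((-3, -25), (-21, -11)) = 22.8035
d((-29, 28), (-14, -17)) = 47.4342
d((-29, 28), (14, 10)) = 46.6154
d((-29, 28), (1, -8)) = 46.8615
d((-29, 28), (24, -20)) = 71.5052
d((-29, 28), (-3, 20)) = 27.2029
d((-29, 28), (-21, -11)) = 39.8121
d((-14, -17), (14, 10)) = 38.8973
d((-14, -17), (1, -8)) = 17.4929
d((-14, -17), (24, -20)) = 38.1182
d((-14, -17), (-3, 20)) = 38.6005
d((-14, -17), (-21, -11)) = 9.2195
d((14, 10), (1, -8)) = 22.2036
d((14, 10), (24, -20)) = 31.6228
d((14, 10), (-3, 20)) = 19.7231
d((14, 10), (-21, -11)) = 40.8167
d((1, -8), (24, -20)) = 25.9422
d((1, -8), (-3, 20)) = 28.2843
d((1, -8), (-21, -11)) = 22.2036
d((24, -20), (-3, 20)) = 48.2597
d((24, -20), (-21, -11)) = 45.8912
d((-3, 20), (-21, -11)) = 35.8469

Closest pair: (-8, -30) and (-3, -25) with distance 7.0711

The closest pair is (-8, -30) and (-3, -25) with Euclidean distance 7.0711. For 9 points, brute-force pairwise comparison is shown above. For large n, the divide-and-conquer algorithm (sort by x, recurse on halves, check the dividing strip) achieves O(n log n).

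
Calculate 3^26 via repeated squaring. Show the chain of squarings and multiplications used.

Computing 3^26 by squaring (build up from 3^1; each line after the first costs one multiplication):

3^1 = 3
3^2 = (3^1)^2 = 3^2 = 9
3^3 = 3 * 3^2 = 3 * 9 = 27
3^6 = (3^3)^2 = 27^2 = 729
3^12 = (3^6)^2 = 729^2 = 531441
3^13 = 3 * 3^12 = 3 * 531441 = 1594323
3^26 = (3^13)^2 = 1594323^2 = 2541865828329

Result: 2541865828329
Multiplications needed: 6 (6 lines after 3^1)

3^26 = 2541865828329. Using exponentiation by squaring, this requires 6 multiplications. The key idea: if the exponent is even, square the half-power; if odd, multiply by the base once.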